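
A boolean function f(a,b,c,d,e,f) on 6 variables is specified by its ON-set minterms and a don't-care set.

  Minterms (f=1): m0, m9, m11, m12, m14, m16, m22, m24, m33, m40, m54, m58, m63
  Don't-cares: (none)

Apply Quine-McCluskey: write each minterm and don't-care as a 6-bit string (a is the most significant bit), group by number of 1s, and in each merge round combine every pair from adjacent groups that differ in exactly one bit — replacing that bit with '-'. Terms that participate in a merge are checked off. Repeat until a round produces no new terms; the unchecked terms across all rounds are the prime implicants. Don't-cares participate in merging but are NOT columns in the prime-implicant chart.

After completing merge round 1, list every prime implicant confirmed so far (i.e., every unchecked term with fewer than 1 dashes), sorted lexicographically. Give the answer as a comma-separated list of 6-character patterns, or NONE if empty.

size-2^0 implicants → 000000(✓)  001001(✓)  001011(✓)  001100(✓)  001110(✓)  010000(✓)  010110(✓)  011000(✓)  100001  101000  110110(✓)  111010  111111
size-2^1 implicants → -10110  0-0000  0010-1  0011-0  01-000
Unchecked terms (primes): -10110, 0-0000, 0010-1, 0011-0, 01-000, 100001, 101000, 111010, 111111

100001, 101000, 111010, 111111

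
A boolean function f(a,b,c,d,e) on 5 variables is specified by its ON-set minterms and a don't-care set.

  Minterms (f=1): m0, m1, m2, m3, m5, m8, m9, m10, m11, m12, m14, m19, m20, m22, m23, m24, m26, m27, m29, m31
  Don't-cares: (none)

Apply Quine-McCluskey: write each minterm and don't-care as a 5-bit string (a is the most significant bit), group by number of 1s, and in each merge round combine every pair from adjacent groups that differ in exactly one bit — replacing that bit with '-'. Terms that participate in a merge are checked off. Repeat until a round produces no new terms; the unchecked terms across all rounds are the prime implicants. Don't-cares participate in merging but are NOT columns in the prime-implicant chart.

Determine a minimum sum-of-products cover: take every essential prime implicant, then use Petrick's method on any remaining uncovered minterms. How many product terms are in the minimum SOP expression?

7

Round 0: 00000✓ 00001✓ 00010✓ 00011✓ 00101✓ 01000✓ 01001✓ 01010✓ 01011✓ 01100✓ 01110✓ 10011✓ 10100✓ 10110✓ 10111✓ 11000✓ 11010✓ 11011✓ 11101✓ 11111✓
Round 1: -0011✓ -1000✓ -1010✓ -1011✓ 0-000✓ 0-001✓ 0-010✓ 0-011✓ 00-01 000-0✓ 000-1✓ 0000-✓ 0001-✓ 01-00✓ 01-10✓ 010-0✓ 010-1✓ 0100-✓ 0101-✓ 011-0✓ 1-011✓ 1-111✓ 10-11✓ 101-0 1011- 11-11✓ 110-0✓ 1101-✓ 111-1
Round 2: --011 -10-0 -101- 0-0-0✓ 0-0-1✓ 0-00-✓ 0-01-✓ 000--✓ 01--0 010--✓ 1--11
Round 3: 0-0--
PIs = {--011, -10-0, -101-, 0-0--, 00-01, 01--0, 1--11, 101-0, 1011-, 111-1}
Coverage chart:
  m0: 0-0-- ←essential
  m1: 0-0--,00-01
  m2: 0-0-- ←essential
  m3: --011,0-0--
  m5: 00-01 ←essential
  m8: -10-0,0-0--,01--0
  m9: 0-0-- ←essential
  m10: -10-0,-101-,0-0--,01--0
  m11: --011,-101-,0-0--
  m12: 01--0 ←essential
  m14: 01--0 ←essential
  m19: --011,1--11
  m20: 101-0 ←essential
  m22: 101-0,1011-
  m23: 1--11,1011-
  m24: -10-0 ←essential
  m26: -10-0,-101-
  m27: --011,-101-,1--11
  m29: 111-1 ←essential
  m31: 1--11,111-1
Essential: -10-0, 0-0--, 00-01, 01--0, 101-0, 111-1
Petrick residual → 1--11
Min cover (7 terms): bc'e' + a'c' + a'b'd'e + a'be' + ade + ab'ce' + abce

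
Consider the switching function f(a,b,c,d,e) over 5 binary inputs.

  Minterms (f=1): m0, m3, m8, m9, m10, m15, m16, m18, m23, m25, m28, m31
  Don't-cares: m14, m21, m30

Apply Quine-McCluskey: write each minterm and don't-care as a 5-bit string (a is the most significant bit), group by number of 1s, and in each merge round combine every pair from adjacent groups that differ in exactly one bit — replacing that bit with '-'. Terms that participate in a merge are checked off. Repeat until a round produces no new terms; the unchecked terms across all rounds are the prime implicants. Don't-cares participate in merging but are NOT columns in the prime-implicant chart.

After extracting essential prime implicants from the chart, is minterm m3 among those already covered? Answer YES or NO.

[col 0] 00000*, 00011, 01000*, 01001*, 01010*, 01110*, 01111*, 10000*, 10010*, 10101*, 10111*, 11001*, 11100*, 11110*, 11111*
[col 1] -0000, -1001, -1110*, -1111*, 0-000, 01-10, 010-0, 0100-, 0111-*, 1-111, 100-0, 101-1, 111-0, 1111-*
[col 2] -111-
Prime implicants: -0000, -1001, -111-, 0-000, 00011, 01-10, 010-0, 0100-, 1-111, 100-0, 101-1, 111-0
PI chart (minterm → PIs covering it):
  0 | -0000,0-000
  3 | 00011  (sole → essential)
  8 | 0-000,010-0,0100-
  9 | -1001,0100-
  10 | 01-10,010-0
  15 | -111-  (sole → essential)
  16 | -0000,100-0
  18 | 100-0  (sole → essential)
  23 | 1-111,101-1
  25 | -1001  (sole → essential)
  28 | 111-0  (sole → essential)
  31 | -111-,1-111
Essential prime implicants: -1001, -111-, 00011, 100-0, 111-0

YES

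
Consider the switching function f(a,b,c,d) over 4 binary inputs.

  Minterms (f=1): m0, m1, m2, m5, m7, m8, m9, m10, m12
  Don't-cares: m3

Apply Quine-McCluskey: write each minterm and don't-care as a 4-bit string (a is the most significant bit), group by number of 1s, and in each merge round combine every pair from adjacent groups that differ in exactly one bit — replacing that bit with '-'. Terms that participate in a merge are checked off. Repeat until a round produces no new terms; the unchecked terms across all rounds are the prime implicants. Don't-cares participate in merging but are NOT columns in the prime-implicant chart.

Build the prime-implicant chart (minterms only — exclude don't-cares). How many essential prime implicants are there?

4

Round 0: 0000✓ 0001✓ 0010✓ 0011✓ 0101✓ 0111✓ 1000✓ 1001✓ 1010✓ 1100✓
Round 1: -000✓ -001✓ -010✓ 0-01✓ 0-11✓ 00-0✓ 00-1✓ 000-✓ 001-✓ 01-1✓ 1-00 10-0✓ 100-✓
Round 2: -0-0 -00- 0--1 00--
PIs = {-0-0, -00-, 0--1, 00--, 1-00}
Coverage chart:
  m0: -0-0,-00-,00--
  m1: -00-,0--1,00--
  m2: -0-0,00--
  m5: 0--1 ←essential
  m7: 0--1 ←essential
  m8: -0-0,-00-,1-00
  m9: -00- ←essential
  m10: -0-0 ←essential
  m12: 1-00 ←essential
Essential: -0-0, -00-, 0--1, 1-00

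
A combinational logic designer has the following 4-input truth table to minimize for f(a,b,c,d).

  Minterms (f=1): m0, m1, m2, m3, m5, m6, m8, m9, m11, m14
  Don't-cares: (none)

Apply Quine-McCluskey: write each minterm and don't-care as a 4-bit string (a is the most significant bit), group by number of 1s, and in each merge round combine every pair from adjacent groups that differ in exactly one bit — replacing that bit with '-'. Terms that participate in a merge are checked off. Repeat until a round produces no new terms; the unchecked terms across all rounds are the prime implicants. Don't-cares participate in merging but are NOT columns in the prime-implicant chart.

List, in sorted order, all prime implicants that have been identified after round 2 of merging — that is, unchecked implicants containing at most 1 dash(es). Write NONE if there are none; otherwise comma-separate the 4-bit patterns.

size-2^0 implicants → 0000(✓)  0001(✓)  0010(✓)  0011(✓)  0101(✓)  0110(✓)  1000(✓)  1001(✓)  1011(✓)  1110(✓)
size-2^1 implicants → -000(✓)  -001(✓)  -011(✓)  -110  0-01  0-10  00-0(✓)  00-1(✓)  000-(✓)  001-(✓)  10-1(✓)  100-(✓)
size-2^2 implicants → -0-1  -00-  00--
Unchecked terms (primes): -0-1, -00-, -110, 0-01, 0-10, 00--

-110, 0-01, 0-10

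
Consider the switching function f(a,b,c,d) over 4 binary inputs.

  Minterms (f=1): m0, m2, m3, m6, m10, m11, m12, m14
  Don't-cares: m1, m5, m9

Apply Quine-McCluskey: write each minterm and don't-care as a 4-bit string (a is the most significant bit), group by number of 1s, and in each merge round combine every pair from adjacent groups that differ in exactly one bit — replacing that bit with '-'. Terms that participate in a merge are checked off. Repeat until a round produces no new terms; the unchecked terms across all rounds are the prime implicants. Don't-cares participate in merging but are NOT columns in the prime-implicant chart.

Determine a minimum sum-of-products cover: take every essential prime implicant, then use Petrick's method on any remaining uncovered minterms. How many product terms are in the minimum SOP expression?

4

size-2^0 implicants → 0000(✓)  0001(✓)  0010(✓)  0011(✓)  0101(✓)  0110(✓)  1001(✓)  1010(✓)  1011(✓)  1100(✓)  1110(✓)
size-2^1 implicants → -001(✓)  -010(✓)  -011(✓)  -110(✓)  0-01  0-10(✓)  00-0(✓)  00-1(✓)  000-(✓)  001-(✓)  1-10(✓)  10-1(✓)  101-(✓)  11-0
size-2^2 implicants → --10  -0-1  -01-  00--
Unchecked terms (primes): --10, -0-1, -01-, 0-01, 00--, 11-0
Minterm coverage:
  m0 ⊆ 00-- [E]
  m2 ⊆ --10,-01-,00--
  m3 ⊆ -0-1,-01-,00--
  m6 ⊆ --10 [E]
  m10 ⊆ --10,-01-
  m11 ⊆ -0-1,-01-
  m12 ⊆ 11-0 [E]
  m14 ⊆ --10,11-0
E = {--10, 00--, 11-0}
Petrick residual → -0-1
Cover = cd' + b'd + a'b' + abd'  |cover|=4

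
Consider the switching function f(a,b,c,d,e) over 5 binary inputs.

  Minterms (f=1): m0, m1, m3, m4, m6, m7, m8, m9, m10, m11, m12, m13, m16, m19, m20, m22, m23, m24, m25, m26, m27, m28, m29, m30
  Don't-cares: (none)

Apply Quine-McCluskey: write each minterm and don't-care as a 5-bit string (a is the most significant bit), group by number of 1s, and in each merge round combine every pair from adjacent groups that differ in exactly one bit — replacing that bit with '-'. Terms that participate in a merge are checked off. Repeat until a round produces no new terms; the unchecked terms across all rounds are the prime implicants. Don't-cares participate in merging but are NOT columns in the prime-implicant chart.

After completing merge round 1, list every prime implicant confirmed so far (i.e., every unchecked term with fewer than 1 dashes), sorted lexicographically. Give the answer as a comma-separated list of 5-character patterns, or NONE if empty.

[col 0] 00000*, 00001*, 00011*, 00100*, 00110*, 00111*, 01000*, 01001*, 01010*, 01011*, 01100*, 01101*, 10000*, 10011*, 10100*, 10110*, 10111*, 11000*, 11001*, 11010*, 11011*, 11100*, 11101*, 11110*
[col 1] -0000*, -0011*, -0100*, -0110*, -0111*, -1000*, -1001*, -1010*, -1011*, -1100*, -1101*, 0-000*, 0-001*, 0-011*, 0-100*, 00-00*, 00-11*, 000-1*, 0000-*, 001-0*, 0011-*, 01-00*, 01-01*, 010-0*, 010-1*, 0100-*, 0101-*, 0110-*, 1-000*, 1-011*, 1-100*, 1-110*, 10-00*, 10-11*, 101-0*, 1011-*, 11-00*, 11-01*, 11-10*, 110-0*, 110-1*, 1100-*, 1101-*, 111-0*, 1110-*
[col 2] --000*, --011, --100*, -0-00*, -0-11, -01-0, -011-, -1-00*, -1-01*, -10-0*, -10-1*, -100-*, -101-*, -110-*, 0--00*, 0-0-1, 0-00-, 01-0-*, 010--*, 1--00*, 1-1-0, 11--0, 11-0-*, 110--*
[col 3] ---00, -1-0-, -10--
Prime implicants: ---00, --011, -0-11, -01-0, -011-, -1-0-, -10--, 0-0-1, 0-00-, 1-1-0, 11--0

NONE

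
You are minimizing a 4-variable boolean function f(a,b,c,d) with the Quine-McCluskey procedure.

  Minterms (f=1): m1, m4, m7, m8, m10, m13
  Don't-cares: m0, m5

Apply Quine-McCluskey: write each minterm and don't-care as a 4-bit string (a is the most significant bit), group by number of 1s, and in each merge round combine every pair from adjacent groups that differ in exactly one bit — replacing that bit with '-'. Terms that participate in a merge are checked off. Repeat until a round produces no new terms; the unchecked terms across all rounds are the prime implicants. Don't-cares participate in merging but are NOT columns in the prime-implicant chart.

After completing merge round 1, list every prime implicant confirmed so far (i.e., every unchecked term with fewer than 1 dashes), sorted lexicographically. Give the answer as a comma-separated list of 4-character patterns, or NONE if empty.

NONE

[col 0] 0000*, 0001*, 0100*, 0101*, 0111*, 1000*, 1010*, 1101*
[col 1] -000, -101, 0-00*, 0-01*, 000-*, 01-1, 010-*, 10-0
[col 2] 0-0-
Prime implicants: -000, -101, 0-0-, 01-1, 10-0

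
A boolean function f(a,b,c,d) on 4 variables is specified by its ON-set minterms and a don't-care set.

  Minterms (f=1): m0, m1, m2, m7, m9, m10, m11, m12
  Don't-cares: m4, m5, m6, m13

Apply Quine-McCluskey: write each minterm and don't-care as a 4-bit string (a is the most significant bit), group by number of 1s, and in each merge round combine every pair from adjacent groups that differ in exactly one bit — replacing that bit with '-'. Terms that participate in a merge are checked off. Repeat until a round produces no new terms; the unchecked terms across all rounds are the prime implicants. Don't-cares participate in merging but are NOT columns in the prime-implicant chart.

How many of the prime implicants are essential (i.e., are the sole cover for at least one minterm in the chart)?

2

size-2^0 implicants → 0000(✓)  0001(✓)  0010(✓)  0100(✓)  0101(✓)  0110(✓)  0111(✓)  1001(✓)  1010(✓)  1011(✓)  1100(✓)  1101(✓)
size-2^1 implicants → -001(✓)  -010  -100(✓)  -101(✓)  0-00(✓)  0-01(✓)  0-10(✓)  00-0(✓)  000-(✓)  01-0(✓)  01-1(✓)  010-(✓)  011-(✓)  1-01(✓)  10-1  101-  110-(✓)
size-2^2 implicants → --01  -10-  0--0  0-0-  01--
Unchecked terms (primes): --01, -010, -10-, 0--0, 0-0-, 01--, 10-1, 101-
Minterm coverage:
  m0 ⊆ 0--0,0-0-
  m1 ⊆ --01,0-0-
  m2 ⊆ -010,0--0
  m7 ⊆ 01-- [E]
  m9 ⊆ --01,10-1
  m10 ⊆ -010,101-
  m11 ⊆ 10-1,101-
  m12 ⊆ -10- [E]
E = {-10-, 01--}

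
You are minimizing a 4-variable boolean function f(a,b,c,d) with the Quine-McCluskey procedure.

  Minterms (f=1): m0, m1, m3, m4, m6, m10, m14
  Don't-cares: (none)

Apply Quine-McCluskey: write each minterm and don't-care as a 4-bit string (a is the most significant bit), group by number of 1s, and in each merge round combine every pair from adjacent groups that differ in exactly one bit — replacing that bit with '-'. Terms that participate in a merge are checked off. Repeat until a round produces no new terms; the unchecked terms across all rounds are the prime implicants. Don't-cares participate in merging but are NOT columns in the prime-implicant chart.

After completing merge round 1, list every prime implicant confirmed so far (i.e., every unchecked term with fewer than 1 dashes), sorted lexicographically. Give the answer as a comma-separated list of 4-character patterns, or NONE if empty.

NONE

[col 0] 0000*, 0001*, 0011*, 0100*, 0110*, 1010*, 1110*
[col 1] -110, 0-00, 00-1, 000-, 01-0, 1-10
Prime implicants: -110, 0-00, 00-1, 000-, 01-0, 1-10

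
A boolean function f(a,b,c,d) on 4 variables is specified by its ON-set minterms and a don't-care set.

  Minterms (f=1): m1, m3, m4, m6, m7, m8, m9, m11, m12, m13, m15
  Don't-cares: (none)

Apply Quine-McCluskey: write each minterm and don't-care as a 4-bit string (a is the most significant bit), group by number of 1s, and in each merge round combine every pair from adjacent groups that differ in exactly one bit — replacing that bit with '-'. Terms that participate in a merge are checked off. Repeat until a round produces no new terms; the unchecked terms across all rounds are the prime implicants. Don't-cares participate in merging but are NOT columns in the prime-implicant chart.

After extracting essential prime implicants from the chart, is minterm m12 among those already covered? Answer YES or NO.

YES

[col 0] 0001*, 0011*, 0100*, 0110*, 0111*, 1000*, 1001*, 1011*, 1100*, 1101*, 1111*
[col 1] -001*, -011*, -100, -111*, 0-11*, 00-1*, 01-0, 011-, 1-00*, 1-01*, 1-11*, 10-1*, 100-*, 11-1*, 110-*
[col 2] --11, -0-1, 1--1, 1-0-
Prime implicants: --11, -0-1, -100, 01-0, 011-, 1--1, 1-0-
PI chart (minterm → PIs covering it):
  1 | -0-1  (sole → essential)
  3 | --11,-0-1
  4 | -100,01-0
  6 | 01-0,011-
  7 | --11,011-
  8 | 1-0-  (sole → essential)
  9 | -0-1,1--1,1-0-
  11 | --11,-0-1,1--1
  12 | -100,1-0-
  13 | 1--1,1-0-
  15 | --11,1--1
Essential prime implicants: -0-1, 1-0-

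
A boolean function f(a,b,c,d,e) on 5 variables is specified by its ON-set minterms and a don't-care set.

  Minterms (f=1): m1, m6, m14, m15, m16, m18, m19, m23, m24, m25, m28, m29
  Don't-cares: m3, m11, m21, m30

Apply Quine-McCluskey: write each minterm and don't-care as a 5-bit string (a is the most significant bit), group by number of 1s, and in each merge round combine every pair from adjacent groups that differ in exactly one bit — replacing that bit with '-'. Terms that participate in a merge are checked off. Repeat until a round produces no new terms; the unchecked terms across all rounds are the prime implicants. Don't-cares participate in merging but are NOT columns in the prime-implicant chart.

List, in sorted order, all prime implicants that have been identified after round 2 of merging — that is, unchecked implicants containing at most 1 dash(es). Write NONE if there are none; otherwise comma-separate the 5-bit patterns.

size-2^0 implicants → 00001(✓)  00011(✓)  00110(✓)  01011(✓)  01110(✓)  01111(✓)  10000(✓)  10010(✓)  10011(✓)  10101(✓)  10111(✓)  11000(✓)  11001(✓)  11100(✓)  11101(✓)  11110(✓)
size-2^1 implicants → -0011  -1110  0-011  0-110  000-1  01-11  0111-  1-000  1-101  10-11  100-0  1001-  101-1  11-00(✓)  11-01(✓)  1100-(✓)  111-0  1110-(✓)
size-2^2 implicants → 11-0-
Unchecked terms (primes): -0011, -1110, 0-011, 0-110, 000-1, 01-11, 0111-, 1-000, 1-101, 10-11, 100-0, 1001-, 101-1, 11-0-, 111-0

-0011, -1110, 0-011, 0-110, 000-1, 01-11, 0111-, 1-000, 1-101, 10-11, 100-0, 1001-, 101-1, 111-0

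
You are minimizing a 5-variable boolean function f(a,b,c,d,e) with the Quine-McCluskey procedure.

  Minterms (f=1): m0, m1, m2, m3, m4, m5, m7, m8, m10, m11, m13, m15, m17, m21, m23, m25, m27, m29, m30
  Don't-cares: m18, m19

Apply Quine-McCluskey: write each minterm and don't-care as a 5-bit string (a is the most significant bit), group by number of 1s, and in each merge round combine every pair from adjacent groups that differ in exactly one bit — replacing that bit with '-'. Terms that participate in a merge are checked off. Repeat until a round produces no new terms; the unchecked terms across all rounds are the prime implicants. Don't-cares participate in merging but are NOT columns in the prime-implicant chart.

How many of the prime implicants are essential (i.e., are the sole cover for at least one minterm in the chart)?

[col 0] 00000*, 00001*, 00010*, 00011*, 00100*, 00101*, 00111*, 01000*, 01010*, 01011*, 01101*, 01111*, 10001*, 10010*, 10011*, 10101*, 10111*, 11001*, 11011*, 11101*, 11110
[col 1] -0001*, -0010*, -0011*, -0101*, -0111*, -1011*, -1101*, 0-000*, 0-010*, 0-011*, 0-101*, 0-111*, 00-00*, 00-01*, 00-11*, 000-0*, 000-1*, 0000-*, 0001-*, 001-1*, 0010-*, 01-11*, 010-0*, 0101-*, 011-1*, 1-001*, 1-011*, 1-101*, 10-01*, 10-11*, 100-1*, 1001-*, 101-1*, 11-01*, 110-1*
[col 2] --011, --101, -0-01*, -0-11*, -00-1*, -001-, -01-1*, 0--11, 0-0-0, 0-01-, 0-1-1, 00--1*, 00-0-, 000--, 1--01, 1-0-1, 10--1*
[col 3] -0--1
Prime implicants: --011, --101, -0--1, -001-, 0--11, 0-0-0, 0-01-, 0-1-1, 00-0-, 000--, 1--01, 1-0-1, 11110
PI chart (minterm → PIs covering it):
  0 | 0-0-0,00-0-,000--
  1 | -0--1,00-0-,000--
  2 | -001-,0-0-0,0-01-,000--
  3 | --011,-0--1,-001-,0--11,0-01-,000--
  4 | 00-0-  (sole → essential)
  5 | --101,-0--1,0-1-1,00-0-
  7 | -0--1,0--11,0-1-1
  8 | 0-0-0  (sole → essential)
  10 | 0-0-0,0-01-
  11 | --011,0--11,0-01-
  13 | --101,0-1-1
  15 | 0--11,0-1-1
  17 | -0--1,1--01,1-0-1
  21 | --101,-0--1,1--01
  23 | -0--1  (sole → essential)
  25 | 1--01,1-0-1
  27 | --011,1-0-1
  29 | --101,1--01
  30 | 11110  (sole → essential)
Essential prime implicants: -0--1, 0-0-0, 00-0-, 11110

4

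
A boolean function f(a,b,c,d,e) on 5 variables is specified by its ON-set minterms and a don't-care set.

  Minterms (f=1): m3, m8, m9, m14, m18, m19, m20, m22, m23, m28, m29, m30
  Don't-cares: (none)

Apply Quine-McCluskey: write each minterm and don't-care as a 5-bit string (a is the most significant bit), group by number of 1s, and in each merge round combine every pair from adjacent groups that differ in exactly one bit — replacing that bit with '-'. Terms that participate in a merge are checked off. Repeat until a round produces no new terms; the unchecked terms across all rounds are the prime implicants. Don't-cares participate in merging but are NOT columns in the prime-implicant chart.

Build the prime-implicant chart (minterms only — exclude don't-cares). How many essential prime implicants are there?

[col 0] 00011*, 01000*, 01001*, 01110*, 10010*, 10011*, 10100*, 10110*, 10111*, 11100*, 11101*, 11110*
[col 1] -0011, -1110, 0100-, 1-100*, 1-110*, 10-10*, 10-11*, 1001-*, 101-0*, 1011-*, 111-0*, 1110-
[col 2] 1-1-0, 10-1-
Prime implicants: -0011, -1110, 0100-, 1-1-0, 10-1-, 1110-
PI chart (minterm → PIs covering it):
  3 | -0011  (sole → essential)
  8 | 0100-  (sole → essential)
  9 | 0100-  (sole → essential)
  14 | -1110  (sole → essential)
  18 | 10-1-  (sole → essential)
  19 | -0011,10-1-
  20 | 1-1-0  (sole → essential)
  22 | 1-1-0,10-1-
  23 | 10-1-  (sole → essential)
  28 | 1-1-0,1110-
  29 | 1110-  (sole → essential)
  30 | -1110,1-1-0
Essential prime implicants: -0011, -1110, 0100-, 1-1-0, 10-1-, 1110-

6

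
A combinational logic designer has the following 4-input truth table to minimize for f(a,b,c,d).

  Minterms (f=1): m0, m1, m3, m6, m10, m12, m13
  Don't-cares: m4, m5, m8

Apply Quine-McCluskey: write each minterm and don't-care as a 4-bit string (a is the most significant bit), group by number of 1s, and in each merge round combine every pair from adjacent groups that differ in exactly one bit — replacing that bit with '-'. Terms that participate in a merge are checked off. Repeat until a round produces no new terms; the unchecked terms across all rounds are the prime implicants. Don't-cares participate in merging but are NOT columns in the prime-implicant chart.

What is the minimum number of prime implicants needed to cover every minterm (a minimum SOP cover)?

size-2^0 implicants → 0000(✓)  0001(✓)  0011(✓)  0100(✓)  0101(✓)  0110(✓)  1000(✓)  1010(✓)  1100(✓)  1101(✓)
size-2^1 implicants → -000(✓)  -100(✓)  -101(✓)  0-00(✓)  0-01(✓)  00-1  000-(✓)  01-0  010-(✓)  1-00(✓)  10-0  110-(✓)
size-2^2 implicants → --00  -10-  0-0-
Unchecked terms (primes): --00, -10-, 0-0-, 00-1, 01-0, 10-0
Minterm coverage:
  m0 ⊆ --00,0-0-
  m1 ⊆ 0-0-,00-1
  m3 ⊆ 00-1 [E]
  m6 ⊆ 01-0 [E]
  m10 ⊆ 10-0 [E]
  m12 ⊆ --00,-10-
  m13 ⊆ -10- [E]
E = {-10-, 00-1, 01-0, 10-0}
Petrick residual → --00
Cover = c'd' + bc' + a'b'd + a'bd' + ab'd'  |cover|=5

5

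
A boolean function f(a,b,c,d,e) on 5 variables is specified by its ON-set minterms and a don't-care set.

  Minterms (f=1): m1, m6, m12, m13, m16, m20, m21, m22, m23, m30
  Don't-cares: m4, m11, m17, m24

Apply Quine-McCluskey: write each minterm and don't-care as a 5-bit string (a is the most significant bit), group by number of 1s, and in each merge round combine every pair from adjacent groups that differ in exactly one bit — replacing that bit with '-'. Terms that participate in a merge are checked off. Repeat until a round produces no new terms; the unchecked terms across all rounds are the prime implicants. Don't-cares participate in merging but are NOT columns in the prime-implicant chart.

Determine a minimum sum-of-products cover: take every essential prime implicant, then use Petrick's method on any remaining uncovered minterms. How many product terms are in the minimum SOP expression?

Round 0: 00001✓ 00100✓ 00110✓ 01011 01100✓ 01101✓ 10000✓ 10001✓ 10100✓ 10101✓ 10110✓ 10111✓ 11000✓ 11110✓
Round 1: -0001 -0100✓ -0110✓ 0-100 001-0✓ 0110- 1-000 1-110 10-00✓ 10-01✓ 1000-✓ 101-0✓ 101-1✓ 1010-✓ 1011-✓
Round 2: -01-0 10-0- 101--
PIs = {-0001, -01-0, 0-100, 01011, 0110-, 1-000, 1-110, 10-0-, 101--}
Coverage chart:
  m1: -0001 ←essential
  m6: -01-0 ←essential
  m12: 0-100,0110-
  m13: 0110- ←essential
  m16: 1-000,10-0-
  m20: -01-0,10-0-,101--
  m21: 10-0-,101--
  m22: -01-0,1-110,101--
  m23: 101-- ←essential
  m30: 1-110 ←essential
Essential: -0001, -01-0, 0110-, 1-110, 101--
Petrick residual → 1-000
Min cover (6 terms): b'c'd'e + b'ce' + a'bcd' + ac'd'e' + acde' + ab'c

6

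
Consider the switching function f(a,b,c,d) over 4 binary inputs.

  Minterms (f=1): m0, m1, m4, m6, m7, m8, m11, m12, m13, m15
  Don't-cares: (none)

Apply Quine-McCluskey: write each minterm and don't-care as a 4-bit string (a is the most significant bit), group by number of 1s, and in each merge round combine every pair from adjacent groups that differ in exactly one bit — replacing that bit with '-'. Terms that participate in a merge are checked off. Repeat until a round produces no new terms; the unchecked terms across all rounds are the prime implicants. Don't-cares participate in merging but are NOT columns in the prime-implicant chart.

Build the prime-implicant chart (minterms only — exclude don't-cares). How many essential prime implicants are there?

3

Round 0: 0000✓ 0001✓ 0100✓ 0110✓ 0111✓ 1000✓ 1011✓ 1100✓ 1101✓ 1111✓
Round 1: -000✓ -100✓ -111 0-00✓ 000- 01-0 011- 1-00✓ 1-11 11-1 110-
Round 2: --00
PIs = {--00, -111, 000-, 01-0, 011-, 1-11, 11-1, 110-}
Coverage chart:
  m0: --00,000-
  m1: 000- ←essential
  m4: --00,01-0
  m6: 01-0,011-
  m7: -111,011-
  m8: --00 ←essential
  m11: 1-11 ←essential
  m12: --00,110-
  m13: 11-1,110-
  m15: -111,1-11,11-1
Essential: --00, 000-, 1-11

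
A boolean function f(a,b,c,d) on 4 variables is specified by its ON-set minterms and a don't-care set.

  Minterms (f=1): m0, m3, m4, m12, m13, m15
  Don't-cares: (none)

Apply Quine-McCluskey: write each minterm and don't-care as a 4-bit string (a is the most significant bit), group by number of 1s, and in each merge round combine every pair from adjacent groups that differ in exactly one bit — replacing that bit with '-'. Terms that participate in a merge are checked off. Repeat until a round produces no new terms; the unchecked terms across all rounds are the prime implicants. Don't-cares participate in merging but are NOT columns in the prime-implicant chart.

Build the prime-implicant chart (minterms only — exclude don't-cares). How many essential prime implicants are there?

Round 0: 0000✓ 0011 0100✓ 1100✓ 1101✓ 1111✓
Round 1: -100 0-00 11-1 110-
PIs = {-100, 0-00, 0011, 11-1, 110-}
Coverage chart:
  m0: 0-00 ←essential
  m3: 0011 ←essential
  m4: -100,0-00
  m12: -100,110-
  m13: 11-1,110-
  m15: 11-1 ←essential
Essential: 0-00, 0011, 11-1

3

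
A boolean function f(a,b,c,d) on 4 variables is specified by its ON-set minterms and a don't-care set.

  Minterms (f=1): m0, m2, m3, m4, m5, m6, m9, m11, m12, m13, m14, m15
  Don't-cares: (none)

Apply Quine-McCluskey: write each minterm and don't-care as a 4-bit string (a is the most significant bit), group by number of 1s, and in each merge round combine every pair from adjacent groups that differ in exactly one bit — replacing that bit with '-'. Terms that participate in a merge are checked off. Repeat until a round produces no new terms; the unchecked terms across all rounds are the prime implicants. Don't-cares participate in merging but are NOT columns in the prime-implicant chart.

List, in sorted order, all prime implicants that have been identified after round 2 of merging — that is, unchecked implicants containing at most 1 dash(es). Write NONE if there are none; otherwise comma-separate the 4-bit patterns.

-011, 001-

Round 0: 0000✓ 0010✓ 0011✓ 0100✓ 0101✓ 0110✓ 1001✓ 1011✓ 1100✓ 1101✓ 1110✓ 1111✓
Round 1: -011 -100✓ -101✓ -110✓ 0-00✓ 0-10✓ 00-0✓ 001- 01-0✓ 010-✓ 1-01✓ 1-11✓ 10-1✓ 11-0✓ 11-1✓ 110-✓ 111-✓
Round 2: -1-0 -10- 0--0 1--1 11--
PIs = {-011, -1-0, -10-, 0--0, 001-, 1--1, 11--}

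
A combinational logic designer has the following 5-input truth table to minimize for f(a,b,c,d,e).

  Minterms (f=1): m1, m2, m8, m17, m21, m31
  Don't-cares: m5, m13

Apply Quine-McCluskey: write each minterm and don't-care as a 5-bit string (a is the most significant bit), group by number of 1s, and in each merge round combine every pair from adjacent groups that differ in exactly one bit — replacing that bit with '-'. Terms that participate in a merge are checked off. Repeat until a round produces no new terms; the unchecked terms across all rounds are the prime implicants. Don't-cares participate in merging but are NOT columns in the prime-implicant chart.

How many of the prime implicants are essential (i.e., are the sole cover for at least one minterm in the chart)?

4

size-2^0 implicants → 00001(✓)  00010  00101(✓)  01000  01101(✓)  10001(✓)  10101(✓)  11111
size-2^1 implicants → -0001(✓)  -0101(✓)  0-101  00-01(✓)  10-01(✓)
size-2^2 implicants → -0-01
Unchecked terms (primes): -0-01, 0-101, 00010, 01000, 11111
Minterm coverage:
  m1 ⊆ -0-01 [E]
  m2 ⊆ 00010 [E]
  m8 ⊆ 01000 [E]
  m17 ⊆ -0-01 [E]
  m21 ⊆ -0-01 [E]
  m31 ⊆ 11111 [E]
E = {-0-01, 00010, 01000, 11111}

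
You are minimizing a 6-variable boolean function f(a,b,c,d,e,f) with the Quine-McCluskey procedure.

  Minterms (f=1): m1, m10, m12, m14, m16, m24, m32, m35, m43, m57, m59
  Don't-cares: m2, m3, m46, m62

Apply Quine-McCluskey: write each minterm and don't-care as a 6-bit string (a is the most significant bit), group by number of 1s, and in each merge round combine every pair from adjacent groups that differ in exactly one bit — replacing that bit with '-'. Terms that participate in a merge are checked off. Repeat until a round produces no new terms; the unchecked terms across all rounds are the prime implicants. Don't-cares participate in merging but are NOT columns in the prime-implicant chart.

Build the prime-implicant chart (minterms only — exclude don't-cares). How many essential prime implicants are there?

Round 0: 000001✓ 000010✓ 000011✓ 001010✓ 001100✓ 001110✓ 010000✓ 011000✓ 100000 100011✓ 101011✓ 101110✓ 111001✓ 111011✓ 111110✓
Round 1: -00011 -01110 00-010 0000-1 00001- 001-10 0011-0 01-000 1-1011 1-1110 10-011 1110-1
PIs = {-00011, -01110, 00-010, 0000-1, 00001-, 001-10, 0011-0, 01-000, 1-1011, 1-1110, 10-011, 100000, 1110-1}
Coverage chart:
  m1: 0000-1 ←essential
  m10: 00-010,001-10
  m12: 0011-0 ←essential
  m14: -01110,001-10,0011-0
  m16: 01-000 ←essential
  m24: 01-000 ←essential
  m32: 100000 ←essential
  m35: -00011,10-011
  m43: 1-1011,10-011
  m57: 1110-1 ←essential
  m59: 1-1011,1110-1
Essential: 0000-1, 0011-0, 01-000, 100000, 1110-1

5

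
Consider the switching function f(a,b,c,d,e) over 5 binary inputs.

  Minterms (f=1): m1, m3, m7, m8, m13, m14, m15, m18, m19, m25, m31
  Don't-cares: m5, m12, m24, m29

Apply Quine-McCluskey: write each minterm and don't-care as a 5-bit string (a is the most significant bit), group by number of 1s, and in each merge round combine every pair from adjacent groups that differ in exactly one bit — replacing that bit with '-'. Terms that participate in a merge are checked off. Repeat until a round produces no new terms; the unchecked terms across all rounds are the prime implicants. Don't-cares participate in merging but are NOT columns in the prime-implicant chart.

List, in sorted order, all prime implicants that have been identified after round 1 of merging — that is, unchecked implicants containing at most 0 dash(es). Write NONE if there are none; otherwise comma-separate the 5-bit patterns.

NONE

[col 0] 00001*, 00011*, 00101*, 00111*, 01000*, 01100*, 01101*, 01110*, 01111*, 10010*, 10011*, 11000*, 11001*, 11101*, 11111*
[col 1] -0011, -1000, -1101*, -1111*, 0-101*, 0-111*, 00-01*, 00-11*, 000-1*, 001-1*, 01-00, 011-0*, 011-1*, 0110-*, 0111-*, 1001-, 11-01, 1100-, 111-1*
[col 2] -11-1, 0-1-1, 00--1, 011--
Prime implicants: -0011, -1000, -11-1, 0-1-1, 00--1, 01-00, 011--, 1001-, 11-01, 1100-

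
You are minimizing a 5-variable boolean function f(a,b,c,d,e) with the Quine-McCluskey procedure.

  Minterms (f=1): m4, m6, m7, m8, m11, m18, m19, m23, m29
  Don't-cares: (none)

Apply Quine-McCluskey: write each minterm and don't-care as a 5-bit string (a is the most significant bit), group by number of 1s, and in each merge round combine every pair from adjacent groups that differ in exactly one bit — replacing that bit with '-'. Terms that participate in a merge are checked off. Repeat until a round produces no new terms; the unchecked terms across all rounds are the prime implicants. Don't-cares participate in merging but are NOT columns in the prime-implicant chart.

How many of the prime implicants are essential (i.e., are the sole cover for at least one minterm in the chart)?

5

size-2^0 implicants → 00100(✓)  00110(✓)  00111(✓)  01000  01011  10010(✓)  10011(✓)  10111(✓)  11101
size-2^1 implicants → -0111  001-0  0011-  10-11  1001-
Unchecked terms (primes): -0111, 001-0, 0011-, 01000, 01011, 10-11, 1001-, 11101
Minterm coverage:
  m4 ⊆ 001-0 [E]
  m6 ⊆ 001-0,0011-
  m7 ⊆ -0111,0011-
  m8 ⊆ 01000 [E]
  m11 ⊆ 01011 [E]
  m18 ⊆ 1001- [E]
  m19 ⊆ 10-11,1001-
  m23 ⊆ -0111,10-11
  m29 ⊆ 11101 [E]
E = {001-0, 01000, 01011, 1001-, 11101}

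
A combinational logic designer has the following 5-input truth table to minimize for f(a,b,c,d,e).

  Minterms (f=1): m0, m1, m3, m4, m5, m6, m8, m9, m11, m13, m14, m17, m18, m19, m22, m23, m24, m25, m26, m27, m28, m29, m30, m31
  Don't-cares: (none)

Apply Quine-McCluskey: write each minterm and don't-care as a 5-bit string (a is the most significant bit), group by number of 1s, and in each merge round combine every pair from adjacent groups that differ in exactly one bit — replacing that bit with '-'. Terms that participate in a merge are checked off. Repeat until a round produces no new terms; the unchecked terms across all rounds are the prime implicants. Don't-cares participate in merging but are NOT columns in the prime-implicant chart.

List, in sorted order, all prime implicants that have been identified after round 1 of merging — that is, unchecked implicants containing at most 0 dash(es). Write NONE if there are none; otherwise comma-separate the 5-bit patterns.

NONE

Round 0: 00000✓ 00001✓ 00011✓ 00100✓ 00101✓ 00110✓ 01000✓ 01001✓ 01011✓ 01101✓ 01110✓ 10001✓ 10010✓ 10011✓ 10110✓ 10111✓ 11000✓ 11001✓ 11010✓ 11011✓ 11100✓ 11101✓ 11110✓ 11111✓
Round 1: -0001✓ -0011✓ -0110✓ -1000✓ -1001✓ -1011✓ -1101✓ -1110✓ 0-000✓ 0-001✓ 0-011✓ 0-101✓ 0-110✓ 00-00✓ 00-01✓ 000-1✓ 0000-✓ 001-0 0010-✓ 01-01✓ 010-1✓ 0100-✓ 1-001✓ 1-010✓ 1-011✓ 1-110✓ 1-111✓ 10-10✓ 10-11✓ 100-1✓ 1001-✓ 1011-✓ 11-00✓ 11-01✓ 11-10✓ 11-11✓ 110-0✓ 110-1✓ 1100-✓ 1101-✓ 111-0✓ 111-1✓ 1110-✓ 1111-✓
Round 2: --001✓ --011✓ --110 -00-1✓ -1-01 -10-1✓ -100- 0--01 0-0-1✓ 0-00- 00-0- 1--10✓ 1--11✓ 1-0-1✓ 1-01-✓ 1-11-✓ 10-1-✓ 11--0✓ 11--1✓ 11-0-✓ 11-1-✓ 110--✓ 111--✓
Round 3: --0-1 1--1- 11---
PIs = {--0-1, --110, -1-01, -100-, 0--01, 0-00-, 00-0-, 001-0, 1--1-, 11---}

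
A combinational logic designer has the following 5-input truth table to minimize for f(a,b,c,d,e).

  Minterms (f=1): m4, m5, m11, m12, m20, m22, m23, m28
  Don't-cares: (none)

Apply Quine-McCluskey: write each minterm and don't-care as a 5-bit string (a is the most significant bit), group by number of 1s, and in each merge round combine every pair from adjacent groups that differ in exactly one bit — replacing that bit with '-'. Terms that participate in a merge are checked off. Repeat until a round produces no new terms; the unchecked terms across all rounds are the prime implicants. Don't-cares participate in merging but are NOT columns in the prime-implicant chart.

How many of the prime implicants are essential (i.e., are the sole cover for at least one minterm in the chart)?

4

size-2^0 implicants → 00100(✓)  00101(✓)  01011  01100(✓)  10100(✓)  10110(✓)  10111(✓)  11100(✓)
size-2^1 implicants → -0100(✓)  -1100(✓)  0-100(✓)  0010-  1-100(✓)  101-0  1011-
size-2^2 implicants → --100
Unchecked terms (primes): --100, 0010-, 01011, 101-0, 1011-
Minterm coverage:
  m4 ⊆ --100,0010-
  m5 ⊆ 0010- [E]
  m11 ⊆ 01011 [E]
  m12 ⊆ --100 [E]
  m20 ⊆ --100,101-0
  m22 ⊆ 101-0,1011-
  m23 ⊆ 1011- [E]
  m28 ⊆ --100 [E]
E = {--100, 0010-, 01011, 1011-}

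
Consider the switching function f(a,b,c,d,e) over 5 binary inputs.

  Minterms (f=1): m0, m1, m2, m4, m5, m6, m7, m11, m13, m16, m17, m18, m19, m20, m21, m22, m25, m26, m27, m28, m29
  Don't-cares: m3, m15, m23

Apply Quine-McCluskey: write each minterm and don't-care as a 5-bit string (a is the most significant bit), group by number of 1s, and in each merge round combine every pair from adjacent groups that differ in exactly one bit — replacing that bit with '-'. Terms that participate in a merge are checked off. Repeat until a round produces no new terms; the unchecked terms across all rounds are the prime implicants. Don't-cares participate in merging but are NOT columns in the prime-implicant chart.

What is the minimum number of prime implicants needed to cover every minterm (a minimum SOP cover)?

6

size-2^0 implicants → 00000(✓)  00001(✓)  00010(✓)  00011(✓)  00100(✓)  00101(✓)  00110(✓)  00111(✓)  01011(✓)  01101(✓)  01111(✓)  10000(✓)  10001(✓)  10010(✓)  10011(✓)  10100(✓)  10101(✓)  10110(✓)  10111(✓)  11001(✓)  11010(✓)  11011(✓)  11100(✓)  11101(✓)
size-2^1 implicants → -0000(✓)  -0001(✓)  -0010(✓)  -0011(✓)  -0100(✓)  -0101(✓)  -0110(✓)  -0111(✓)  -1011(✓)  -1101(✓)  0-011(✓)  0-101(✓)  0-111(✓)  00-00(✓)  00-01(✓)  00-10(✓)  00-11(✓)  000-0(✓)  000-1(✓)  0000-(✓)  0001-(✓)  001-0(✓)  001-1(✓)  0010-(✓)  0011-(✓)  01-11(✓)  011-1(✓)  1-001(✓)  1-010(✓)  1-011(✓)  1-100(✓)  1-101(✓)  10-00(✓)  10-01(✓)  10-10(✓)  10-11(✓)  100-0(✓)  100-1(✓)  1000-(✓)  1001-(✓)  101-0(✓)  101-1(✓)  1010-(✓)  1011-(✓)  11-01(✓)  110-1(✓)  1101-(✓)  1110-(✓)
size-2^2 implicants → --011  --101  -0-00(✓)  -0-01(✓)  -0-10(✓)  -0-11(✓)  -00-0(✓)  -00-1(✓)  -000-(✓)  -001-(✓)  -01-0(✓)  -01-1(✓)  -010-(✓)  -011-(✓)  0--11  0-1-1  00--0(✓)  00--1(✓)  00-0-(✓)  00-1-(✓)  000--(✓)  001--(✓)  1--01  1-0-1  1-01-  1-10-  10--0(✓)  10--1(✓)  10-0-(✓)  10-1-(✓)  100--(✓)  101--(✓)
size-2^3 implicants → -0--0(✓)  -0--1(✓)  -0-0-(✓)  -0-1-(✓)  -00--(✓)  -01--(✓)  00---(✓)  10---(✓)
size-2^4 implicants → -0---
Unchecked terms (primes): --011, --101, -0---, 0--11, 0-1-1, 1--01, 1-0-1, 1-01-, 1-10-
Minterm coverage:
  m0 ⊆ -0--- [E]
  m1 ⊆ -0--- [E]
  m2 ⊆ -0--- [E]
  m4 ⊆ -0--- [E]
  m5 ⊆ --101,-0---,0-1-1
  m6 ⊆ -0--- [E]
  m7 ⊆ -0---,0--11,0-1-1
  m11 ⊆ --011,0--11
  m13 ⊆ --101,0-1-1
  m16 ⊆ -0--- [E]
  m17 ⊆ -0---,1--01,1-0-1
  m18 ⊆ -0---,1-01-
  m19 ⊆ --011,-0---,1-0-1,1-01-
  m20 ⊆ -0---,1-10-
  m21 ⊆ --101,-0---,1--01,1-10-
  m22 ⊆ -0--- [E]
  m25 ⊆ 1--01,1-0-1
  m26 ⊆ 1-01- [E]
  m27 ⊆ --011,1-0-1,1-01-
  m28 ⊆ 1-10- [E]
  m29 ⊆ --101,1--01,1-10-
E = {-0---, 1-01-, 1-10-}
Petrick residual → --011, --101, 1--01
Cover = c'de + cd'e + b' + ad'e + ac'd + acd'  |cover|=6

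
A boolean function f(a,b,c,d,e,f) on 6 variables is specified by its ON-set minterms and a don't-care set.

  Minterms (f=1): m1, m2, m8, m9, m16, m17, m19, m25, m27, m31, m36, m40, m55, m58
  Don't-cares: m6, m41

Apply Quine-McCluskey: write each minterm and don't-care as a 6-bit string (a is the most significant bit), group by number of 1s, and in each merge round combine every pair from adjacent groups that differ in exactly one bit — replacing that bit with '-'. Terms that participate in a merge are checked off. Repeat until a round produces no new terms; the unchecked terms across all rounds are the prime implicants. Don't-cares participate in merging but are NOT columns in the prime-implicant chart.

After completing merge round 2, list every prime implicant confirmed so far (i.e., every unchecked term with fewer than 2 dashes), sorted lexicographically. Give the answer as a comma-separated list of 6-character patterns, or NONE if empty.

000-10, 01000-, 011-11, 100100, 110111, 111010

Round 0: 000001✓ 000010✓ 000110✓ 001000✓ 001001✓ 010000✓ 010001✓ 010011✓ 011001✓ 011011✓ 011111✓ 100100 101000✓ 101001✓ 110111 111010
Round 1: -01000✓ -01001✓ 0-0001✓ 0-1001✓ 00-001✓ 000-10 00100-✓ 01-001✓ 01-011✓ 0100-1✓ 01000- 011-11 0110-1✓ 10100-✓
Round 2: -0100- 0--001 01-0-1
PIs = {-0100-, 0--001, 000-10, 01-0-1, 01000-, 011-11, 100100, 110111, 111010}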